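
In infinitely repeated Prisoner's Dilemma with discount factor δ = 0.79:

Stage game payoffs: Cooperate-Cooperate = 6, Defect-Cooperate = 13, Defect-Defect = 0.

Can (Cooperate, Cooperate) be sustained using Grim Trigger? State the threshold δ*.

δ* = 0.5385; since δ = 0.79 ≥ 0.5385, cooperation can be sustained

Work:
For Grim Trigger:
Cooperate forever: 6/(1-δ)
Defect then punished: 13 + 0·δ/(1-δ)
Need: 6/(1-δ) ≥ 13 + 0·δ/(1-δ)
Solving: δ ≥ (T-R)/(T-P) = (13-6)/(13-0) = 0.5385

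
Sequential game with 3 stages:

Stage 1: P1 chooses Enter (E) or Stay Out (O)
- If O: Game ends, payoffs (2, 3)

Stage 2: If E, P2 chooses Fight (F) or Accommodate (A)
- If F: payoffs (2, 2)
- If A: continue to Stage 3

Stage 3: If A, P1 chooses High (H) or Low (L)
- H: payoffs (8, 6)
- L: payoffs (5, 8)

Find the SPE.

SPE: (E, A, H); Outcome (8, 6)

Work:
Stage 3: P1 chooses H (8 vs 5)
Stage 2: P2: F->2, A->6 (anticipating H). Choose A
Stage 1: P1: O->2, E->8 (anticipating A, H). Choose E
SPE path: E -> A -> H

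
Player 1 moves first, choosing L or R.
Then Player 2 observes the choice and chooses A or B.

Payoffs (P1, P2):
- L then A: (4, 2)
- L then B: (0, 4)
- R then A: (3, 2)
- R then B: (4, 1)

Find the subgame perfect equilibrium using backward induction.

P1 plays R, P2 plays B after L and A after R; Payoff (3, 2)

Work:
Backward induction:
After L: P2 chooses B → P1 gets 0
After R: P2 chooses A → P1 gets 3
P1 chooses R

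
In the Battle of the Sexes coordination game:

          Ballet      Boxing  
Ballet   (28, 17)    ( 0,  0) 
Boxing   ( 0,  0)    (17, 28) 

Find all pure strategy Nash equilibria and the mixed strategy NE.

Pure NE: (Ballet, Ballet) and (Boxing, Boxing); Mixed NE: p = 0.6222, q = 0.3778

Work:
Check pure NE:
(Ballet, Ballet): (28, 17) - no unilateral deviation beneficial
(Boxing, Boxing): (17, 28) - no unilateral deviation beneficial
Mixed NE: P1 plays Ballet with p = 0.6222, P2 plays Ballet with q = 0.3778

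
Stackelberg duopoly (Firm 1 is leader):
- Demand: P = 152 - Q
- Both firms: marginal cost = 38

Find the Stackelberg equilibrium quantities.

q₁* (leader) = 57.0, q₂* (follower) = 28.5

Work:
Follower's reaction: q₂ = (a - c - q₁)/2
Leader substitutes: π₁ = q₁·(a - q₁ - (a-c-q₁)/2 - c)
FOC: q₁* = (152 - 38)/2 = 57.00
Then: q₂* = (152 - 38 - 57.0)/2 = 28.50
Leader has first-mover advantage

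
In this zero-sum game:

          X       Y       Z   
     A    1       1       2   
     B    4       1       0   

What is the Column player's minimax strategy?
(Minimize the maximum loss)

Column should play Y, value = 1

Work:
Column player minimizes Row's maximum payoff:
Column X: max payoff to Row = 4
Column Y: max payoff to Row = 1
Column Z: max payoff to Row = 2
Minimum is 1, achieved by column Y.
Minimax strategy: Y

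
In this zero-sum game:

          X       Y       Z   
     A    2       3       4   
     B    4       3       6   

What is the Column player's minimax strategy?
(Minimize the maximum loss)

Column should play Y, value = 3

Work:
Column player minimizes Row's maximum payoff:
Column X: max payoff to Row = 4
Column Y: max payoff to Row = 3
Column Z: max payoff to Row = 6
Minimum is 3, achieved by column Y.
Minimax strategy: Y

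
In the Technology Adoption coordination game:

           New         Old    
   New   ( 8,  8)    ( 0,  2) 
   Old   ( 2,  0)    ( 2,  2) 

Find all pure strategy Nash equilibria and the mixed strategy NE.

Pure NE: (New, New) and (Old, Old); Mixed NE: p = 0.25, q = 0.25

Work:
Check pure NE:
(New, New): (8, 8) - no unilateral deviation beneficial
(Old, Old): (2, 2) - no unilateral deviation beneficial
Mixed NE: P1 plays New with p = 0.25, P2 plays New with q = 0.25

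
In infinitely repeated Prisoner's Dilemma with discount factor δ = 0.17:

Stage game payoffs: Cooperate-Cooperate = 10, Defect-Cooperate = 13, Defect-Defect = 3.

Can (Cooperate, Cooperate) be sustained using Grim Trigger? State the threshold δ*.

δ* = 0.3; since δ = 0.17 < 0.3, cooperation cannot be sustained

Work:
For Grim Trigger:
Cooperate forever: 10/(1-δ)
Defect then punished: 13 + 3·δ/(1-δ)
Need: 10/(1-δ) ≥ 13 + 3·δ/(1-δ)
Solving: δ ≥ (T-R)/(T-P) = (13-10)/(13-3) = 0.3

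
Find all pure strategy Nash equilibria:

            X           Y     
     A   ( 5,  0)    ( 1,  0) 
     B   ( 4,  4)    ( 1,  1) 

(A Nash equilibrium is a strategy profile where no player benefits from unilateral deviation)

Nash equilibrium: (A, X), (A, Y)

Work:
Best responses:
  P1 vs X: payoffs [5, 4] → best response A (payoff 5)
  P1 vs Y: payoffs [1, 1] → best response A/B (payoff 1)
  P2 vs A: payoffs [0, 0] → best response X/Y (payoff 0)
  P2 vs B: payoffs [4, 1] → best response X (payoff 4)
Mutual best responses: (A,X), (A,Y) → Nash equilibria.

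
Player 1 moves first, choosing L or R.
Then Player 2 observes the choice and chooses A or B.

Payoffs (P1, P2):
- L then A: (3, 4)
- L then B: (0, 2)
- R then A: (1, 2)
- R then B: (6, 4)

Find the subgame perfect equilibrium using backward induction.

P1 plays R, P2 plays A after L and B after R; Payoff (6, 4)

Work:
Backward induction:
After L: P2 chooses A → P1 gets 3
After R: P2 chooses B → P1 gets 6
P1 chooses R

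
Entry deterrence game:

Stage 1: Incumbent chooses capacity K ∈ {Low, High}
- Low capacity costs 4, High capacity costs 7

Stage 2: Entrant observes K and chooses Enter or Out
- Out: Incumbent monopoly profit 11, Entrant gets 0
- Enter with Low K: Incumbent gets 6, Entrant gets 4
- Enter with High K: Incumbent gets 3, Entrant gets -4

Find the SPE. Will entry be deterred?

SPE: (High, Enter|Low, Out|High); Entry deterred. Incumbent net profit = 4

Work:
After Low K: Entrant enters (4 > 0)
After High K: Entrant stays out (-4 < 0)
Incumbent: Low → 6−4=2, High → 11−7=4
Incumbent chooses High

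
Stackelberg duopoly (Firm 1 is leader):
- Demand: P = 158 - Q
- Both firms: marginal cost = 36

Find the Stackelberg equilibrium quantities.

q₁* (leader) = 61.0, q₂* (follower) = 30.5

Work:
Follower's reaction: q₂ = (a - c - q₁)/2
Leader substitutes: π₁ = q₁·(a - q₁ - (a-c-q₁)/2 - c)
FOC: q₁* = (158 - 36)/2 = 61.00
Then: q₂* = (158 - 36 - 61.0)/2 = 30.50
Leader has first-mover advantage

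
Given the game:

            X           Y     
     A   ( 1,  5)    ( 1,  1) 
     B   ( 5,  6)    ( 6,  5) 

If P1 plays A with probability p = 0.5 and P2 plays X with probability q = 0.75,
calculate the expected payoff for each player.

E[P1] = 3.125, E[P2] = 4.875

Work:
E[P1] = p·q·π₁(A,X) + p·(1-q)·π₁(A,Y) + (1-p)·q·π₁(B,X) + (1-p)·(1-q)·π₁(B,Y)
= 0.5·0.75·1 + 0.5·0.25·1 + 0.5·0.75·5 + 0.5·0.25·6
= 3.125

E[P2] = 4.875 (similar calculation)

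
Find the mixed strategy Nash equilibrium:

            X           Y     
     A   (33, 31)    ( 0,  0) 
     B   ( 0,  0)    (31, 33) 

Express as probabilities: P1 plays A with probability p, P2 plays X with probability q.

p = 0.5156, q = 0.4844

Work:
Find probabilities that make opponent indifferent:
P2 chooses q to make P1 indifferent between A and B
P1 chooses p to make P2 indifferent between X and Y
Mixed NE: P1 plays (A: 0.5156, B: 0.4844), P2 plays (X: 0.4844, Y: 0.5156)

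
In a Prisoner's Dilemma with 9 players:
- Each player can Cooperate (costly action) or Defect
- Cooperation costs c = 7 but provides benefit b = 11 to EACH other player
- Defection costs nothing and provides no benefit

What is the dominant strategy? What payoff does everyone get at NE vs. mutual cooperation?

Dominant: Defect; NE payoff = 0; Coop payoff = 81

Work:
Defect dominates (saves cost c = 7, benefit to others is external)
NE: All defect → everyone gets 0
If all cooperate: each receives (8)×11 - 7 = 81
Social dilemma: 81 > 0 but NE gives 0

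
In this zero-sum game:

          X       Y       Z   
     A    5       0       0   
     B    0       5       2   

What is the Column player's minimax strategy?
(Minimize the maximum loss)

Column should play Z, value = 2

Work:
Column player minimizes Row's maximum payoff:
Column X: max payoff to Row = 5
Column Y: max payoff to Row = 5
Column Z: max payoff to Row = 2
Minimum is 2, achieved by column Z.
Minimax strategy: Z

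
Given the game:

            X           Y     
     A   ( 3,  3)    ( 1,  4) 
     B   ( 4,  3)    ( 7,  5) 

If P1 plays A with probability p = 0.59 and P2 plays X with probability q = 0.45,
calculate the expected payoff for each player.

E[P1] = 3.4375, E[P2] = 3.7755

Work:
E[P1] = p·q·π₁(A,X) + p·(1-q)·π₁(A,Y) + (1-p)·q·π₁(B,X) + (1-p)·(1-q)·π₁(B,Y)
= 0.59·0.45·3 + 0.59·0.55·1 + 0.41·0.45·4 + 0.41·0.55·7
= 3.4375

E[P2] = 3.7755 (similar calculation)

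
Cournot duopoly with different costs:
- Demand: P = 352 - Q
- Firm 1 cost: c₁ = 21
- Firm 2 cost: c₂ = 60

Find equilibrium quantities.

q₁* = 123.33, q₂* = 84.33

Work:
Reaction: q₁ = (352 - 21 - q₂)/2
Reaction: q₂ = (352 - 60 - q₁)/2
Solve simultaneously:
q₁* = (352 - 2×21 + 60)/3 = 123.33
q₂* = (352 - 2×60 + 21)/3 = 84.33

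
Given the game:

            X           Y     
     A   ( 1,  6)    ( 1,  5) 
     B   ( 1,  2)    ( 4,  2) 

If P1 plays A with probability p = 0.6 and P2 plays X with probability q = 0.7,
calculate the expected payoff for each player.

E[P1] = 1.36, E[P2] = 4.22

Work:
E[P1] = p·q·π₁(A,X) + p·(1-q)·π₁(A,Y) + (1-p)·q·π₁(B,X) + (1-p)·(1-q)·π₁(B,Y)
= 0.6·0.7·1 + 0.6·0.3·1 + 0.4·0.7·1 + 0.4·0.3·4
= 1.36

E[P2] = 4.22 (similar calculation)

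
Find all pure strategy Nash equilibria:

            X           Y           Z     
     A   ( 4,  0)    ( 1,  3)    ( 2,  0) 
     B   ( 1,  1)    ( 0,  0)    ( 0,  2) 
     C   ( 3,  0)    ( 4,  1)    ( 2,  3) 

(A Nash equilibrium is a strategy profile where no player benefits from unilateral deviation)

Nash equilibrium: (C, Z)

Work:
Best responses:
  P1 vs X: payoffs [4, 1, 3] → best response A (payoff 4)
  P1 vs Y: payoffs [1, 0, 4] → best response C (payoff 4)
  P1 vs Z: payoffs [2, 0, 2] → best response A/C (payoff 2)
  P2 vs A: payoffs [0, 3, 0] → best response Y (payoff 3)
  P2 vs B: payoffs [1, 0, 2] → best response Z (payoff 2)
  P2 vs C: payoffs [0, 1, 3] → best response Z (payoff 3)
Mutual best responses: (C,Z) → Nash equilibria.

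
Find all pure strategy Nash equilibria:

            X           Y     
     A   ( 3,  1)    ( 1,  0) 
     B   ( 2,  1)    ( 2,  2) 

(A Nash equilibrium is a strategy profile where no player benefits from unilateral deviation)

Nash equilibrium: (A, X), (B, Y)

Work:
Best responses:
  P1 vs X: payoffs [3, 2] → best response A (payoff 3)
  P1 vs Y: payoffs [1, 2] → best response B (payoff 2)
  P2 vs A: payoffs [1, 0] → best response X (payoff 1)
  P2 vs B: payoffs [1, 2] → best response Y (payoff 2)
Mutual best responses: (A,X), (B,Y) → Nash equilibria.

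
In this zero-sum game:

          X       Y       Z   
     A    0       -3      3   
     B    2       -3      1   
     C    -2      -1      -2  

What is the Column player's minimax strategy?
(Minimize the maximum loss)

Column should play Y, value = -1

Work:
Column player minimizes Row's maximum payoff:
Column X: max payoff to Row = 2
Column Y: max payoff to Row = -1
Column Z: max payoff to Row = 3
Minimum is -1, achieved by column Y.
Minimax strategy: Y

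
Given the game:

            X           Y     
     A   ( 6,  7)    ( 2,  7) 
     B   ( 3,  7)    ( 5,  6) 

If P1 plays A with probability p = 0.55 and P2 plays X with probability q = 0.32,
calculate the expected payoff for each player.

E[P1] = 3.766, E[P2] = 6.694

Work:
E[P1] = p·q·π₁(A,X) + p·(1-q)·π₁(A,Y) + (1-p)·q·π₁(B,X) + (1-p)·(1-q)·π₁(B,Y)
= 0.55·0.32·6 + 0.55·0.68·2 + 0.45·0.32·3 + 0.45·0.68·5
= 3.766

E[P2] = 6.694 (similar calculation)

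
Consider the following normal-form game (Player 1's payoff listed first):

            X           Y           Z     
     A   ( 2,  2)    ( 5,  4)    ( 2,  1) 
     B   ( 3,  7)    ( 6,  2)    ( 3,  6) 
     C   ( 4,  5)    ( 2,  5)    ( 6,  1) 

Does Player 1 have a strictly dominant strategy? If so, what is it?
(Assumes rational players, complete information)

No strictly dominant strategy exists for Player 1

Work:
A strategy strictly dominates another if it gives a strictly higher payoff against every opponent action. Compare each pair of P1's strategies column-by-column:
  A vs B: [2 vs 3, 5 vs 6, 2 vs 3] → A does not strictly dominate B (column X: 2 ≤ 3)
  A vs C: [2 vs 4, 5 vs 2, 2 vs 6] → A does not strictly dominate C (column X: 2 ≤ 4)
  B vs A: [3 vs 2, 6 vs 5, 3 vs 2] → B strictly dominates A
  B vs C: [3 vs 4, 6 vs 2, 3 vs 6] → B does not strictly dominate C (column X: 3 ≤ 4)
  C vs A: [4 vs 2, 2 vs 5, 6 vs 2] → C does not strictly dominate A (column Y: 2 ≤ 5)
  C vs B: [4 vs 3, 2 vs 6, 6 vs 3] → C does not strictly dominate B (column Y: 2 ≤ 6)
No single strategy strictly dominates all others → no strictly dominant strategy.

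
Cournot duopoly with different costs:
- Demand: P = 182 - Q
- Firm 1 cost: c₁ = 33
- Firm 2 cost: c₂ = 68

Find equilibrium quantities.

q₁* = 61.33, q₂* = 26.33

Work:
Reaction: q₁ = (182 - 33 - q₂)/2
Reaction: q₂ = (182 - 68 - q₁)/2
Solve simultaneously:
q₁* = (182 - 2×33 + 68)/3 = 61.33
q₂* = (182 - 2×68 + 33)/3 = 26.33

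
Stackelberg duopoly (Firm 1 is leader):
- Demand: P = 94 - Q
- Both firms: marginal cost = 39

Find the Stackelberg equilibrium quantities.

q₁* (leader) = 27.5, q₂* (follower) = 13.75

Work:
Follower's reaction: q₂ = (a - c - q₁)/2
Leader substitutes: π₁ = q₁·(a - q₁ - (a-c-q₁)/2 - c)
FOC: q₁* = (94 - 39)/2 = 27.50
Then: q₂* = (94 - 39 - 27.5)/2 = 13.75
Leader has first-mover advantage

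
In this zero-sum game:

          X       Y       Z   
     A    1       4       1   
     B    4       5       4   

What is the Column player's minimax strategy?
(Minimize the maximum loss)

Column should play X or Z (all achieve the minimum), value = 4

Work:
Column player minimizes Row's maximum payoff:
Column X: max payoff to Row = 4
Column Y: max payoff to Row = 5
Column Z: max payoff to Row = 4
Minimum is 4, achieved by columns X, Z (tied).
Each of X or Z is a minimax strategy.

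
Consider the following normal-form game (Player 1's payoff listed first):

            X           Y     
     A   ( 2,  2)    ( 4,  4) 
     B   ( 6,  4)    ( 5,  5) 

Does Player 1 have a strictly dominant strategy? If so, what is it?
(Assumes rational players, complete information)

Yes, Player 1's strictly dominant strategy is B

Work:
A strategy strictly dominates another if it gives a strictly higher payoff against every opponent action. Compare each pair of P1's strategies column-by-column:
  A vs B: [2 vs 6, 4 vs 5] → A does not strictly dominate B (column X: 2 ≤ 6)
  B vs A: [6 vs 2, 5 vs 4] → B strictly dominates A
B strictly dominates every other strategy → strictly dominant.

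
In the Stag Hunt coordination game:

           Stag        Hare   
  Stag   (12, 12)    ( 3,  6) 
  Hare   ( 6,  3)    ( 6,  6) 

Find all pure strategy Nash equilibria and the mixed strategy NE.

Pure NE: (Stag, Stag) and (Hare, Hare); Mixed NE: p = 0.3333, q = 0.3333

Work:
Check pure NE:
(Stag, Stag): (12, 12) - no unilateral deviation beneficial
(Hare, Hare): (6, 6) - no unilateral deviation beneficial
Mixed NE: P1 plays Stag with p = 0.3333, P2 plays Stag with q = 0.3333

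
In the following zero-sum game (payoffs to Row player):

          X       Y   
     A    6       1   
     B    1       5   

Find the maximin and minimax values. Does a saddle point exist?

Maximin = 1, Minimax = 5, Saddle: False

Work:
Row minimums: [1, 1] → maximin = 1
Column maximums: [6, 5] → minimax = 5
No saddle point (maximin ≠ minimax). Mixed strategy needed.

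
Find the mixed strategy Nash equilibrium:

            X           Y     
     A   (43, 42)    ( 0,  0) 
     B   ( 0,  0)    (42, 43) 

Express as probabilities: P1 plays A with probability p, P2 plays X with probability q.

p = 0.5059, q = 0.4941

Work:
Find probabilities that make opponent indifferent:
P2 chooses q to make P1 indifferent between A and B
P1 chooses p to make P2 indifferent between X and Y
Mixed NE: P1 plays (A: 0.5059, B: 0.4941), P2 plays (X: 0.4941, Y: 0.5059)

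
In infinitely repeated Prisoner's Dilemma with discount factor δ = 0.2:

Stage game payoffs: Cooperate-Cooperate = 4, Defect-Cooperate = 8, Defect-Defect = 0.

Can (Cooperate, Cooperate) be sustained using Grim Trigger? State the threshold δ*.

δ* = 0.5; since δ = 0.2 < 0.5, cooperation cannot be sustained

Work:
For Grim Trigger:
Cooperate forever: 4/(1-δ)
Defect then punished: 8 + 0·δ/(1-δ)
Need: 4/(1-δ) ≥ 8 + 0·δ/(1-δ)
Solving: δ ≥ (T-R)/(T-P) = (8-4)/(8-0) = 0.5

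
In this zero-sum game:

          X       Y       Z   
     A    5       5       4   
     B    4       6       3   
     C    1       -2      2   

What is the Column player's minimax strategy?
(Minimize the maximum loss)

Column should play Z, value = 4

Work:
Column player minimizes Row's maximum payoff:
Column X: max payoff to Row = 5
Column Y: max payoff to Row = 6
Column Z: max payoff to Row = 4
Minimum is 4, achieved by column Z.
Minimax strategy: Z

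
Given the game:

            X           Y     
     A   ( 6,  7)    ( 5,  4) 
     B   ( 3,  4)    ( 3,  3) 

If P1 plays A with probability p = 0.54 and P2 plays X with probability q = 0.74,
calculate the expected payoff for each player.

E[P1] = 4.4796, E[P2] = 5.0792

Work:
E[P1] = p·q·π₁(A,X) + p·(1-q)·π₁(A,Y) + (1-p)·q·π₁(B,X) + (1-p)·(1-q)·π₁(B,Y)
= 0.54·0.74·6 + 0.54·0.26·5 + 0.46·0.74·3 + 0.46·0.26·3
= 4.4796

E[P2] = 5.0792 (similar calculation)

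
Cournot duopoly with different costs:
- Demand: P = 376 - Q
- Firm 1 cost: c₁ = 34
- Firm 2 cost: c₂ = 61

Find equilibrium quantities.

q₁* = 123.0, q₂* = 96.0

Work:
Reaction: q₁ = (376 - 34 - q₂)/2
Reaction: q₂ = (376 - 61 - q₁)/2
Solve simultaneously:
q₁* = (376 - 2×34 + 61)/3 = 123.0
q₂* = (376 - 2×61 + 34)/3 = 96.0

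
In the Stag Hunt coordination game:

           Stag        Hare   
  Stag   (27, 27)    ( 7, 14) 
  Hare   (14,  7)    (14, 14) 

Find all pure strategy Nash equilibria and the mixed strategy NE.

Pure NE: (Stag, Stag) and (Hare, Hare); Mixed NE: p = 0.35, q = 0.35

Work:
Check pure NE:
(Stag, Stag): (27, 27) - no unilateral deviation beneficial
(Hare, Hare): (14, 14) - no unilateral deviation beneficial
Mixed NE: P1 plays Stag with p = 0.35, P2 plays Stag with q = 0.35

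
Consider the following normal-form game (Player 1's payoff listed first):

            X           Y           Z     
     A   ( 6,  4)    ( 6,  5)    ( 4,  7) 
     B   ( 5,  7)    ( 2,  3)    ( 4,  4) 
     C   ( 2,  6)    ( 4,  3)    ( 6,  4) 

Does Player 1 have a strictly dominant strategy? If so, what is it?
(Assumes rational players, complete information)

No strictly dominant strategy exists for Player 1

Work:
A strategy strictly dominates another if it gives a strictly higher payoff against every opponent action. Compare each pair of P1's strategies column-by-column:
  A vs B: [6 vs 5, 6 vs 2, 4 vs 4] → A does not strictly dominate B (column Z: 4 ≤ 4)
  A vs C: [6 vs 2, 6 vs 4, 4 vs 6] → A does not strictly dominate C (column Z: 4 ≤ 6)
  B vs A: [5 vs 6, 2 vs 6, 4 vs 4] → B does not strictly dominate A (column X: 5 ≤ 6)
  B vs C: [5 vs 2, 2 vs 4, 4 vs 6] → B does not strictly dominate C (column Y: 2 ≤ 4)
  C vs A: [2 vs 6, 4 vs 6, 6 vs 4] → C does not strictly dominate A (column X: 2 ≤ 6)
  C vs B: [2 vs 5, 4 vs 2, 6 vs 4] → C does not strictly dominate B (column X: 2 ≤ 5)
No single strategy strictly dominates all others → no strictly dominant strategy.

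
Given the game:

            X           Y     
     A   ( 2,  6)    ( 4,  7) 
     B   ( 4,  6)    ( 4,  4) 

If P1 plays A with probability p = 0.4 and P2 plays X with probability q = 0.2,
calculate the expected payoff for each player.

E[P1] = 3.84, E[P2] = 5.36

Work:
E[P1] = p·q·π₁(A,X) + p·(1-q)·π₁(A,Y) + (1-p)·q·π₁(B,X) + (1-p)·(1-q)·π₁(B,Y)
= 0.4·0.2·2 + 0.4·0.8·4 + 0.6·0.2·4 + 0.6·0.8·4
= 3.84

E[P2] = 5.36 (similar calculation)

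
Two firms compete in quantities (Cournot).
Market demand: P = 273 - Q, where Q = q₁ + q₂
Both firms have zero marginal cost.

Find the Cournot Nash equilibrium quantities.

q₁* = q₂* = 91.0; P* = 91.0

Work:
Profit: π_i = P·q_i = (a - q_i - q_j)·q_i
FOC: ∂π_i/∂q_i = a - 2q_i - q_j = 0
Reaction function: q_i = (273 - q_j)/2
Symmetry: q* = 273/3 = 91.0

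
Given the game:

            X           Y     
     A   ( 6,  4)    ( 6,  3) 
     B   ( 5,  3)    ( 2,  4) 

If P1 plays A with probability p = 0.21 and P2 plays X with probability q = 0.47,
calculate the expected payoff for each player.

E[P1] = 3.9539, E[P2] = 3.5174

Work:
E[P1] = p·q·π₁(A,X) + p·(1-q)·π₁(A,Y) + (1-p)·q·π₁(B,X) + (1-p)·(1-q)·π₁(B,Y)
= 0.21·0.47·6 + 0.21·0.53·6 + 0.79·0.47·5 + 0.79·0.53·2
= 3.9539

E[P2] = 3.5174 (similar calculation)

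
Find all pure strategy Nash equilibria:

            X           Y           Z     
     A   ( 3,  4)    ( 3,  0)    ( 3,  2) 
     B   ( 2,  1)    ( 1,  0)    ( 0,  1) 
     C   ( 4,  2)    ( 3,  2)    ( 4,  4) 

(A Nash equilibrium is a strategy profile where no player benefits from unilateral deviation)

Nash equilibrium: (C, Z)

Work:
Best responses:
  P1 vs X: payoffs [3, 2, 4] → best response C (payoff 4)
  P1 vs Y: payoffs [3, 1, 3] → best response A/C (payoff 3)
  P1 vs Z: payoffs [3, 0, 4] → best response C (payoff 4)
  P2 vs A: payoffs [4, 0, 2] → best response X (payoff 4)
  P2 vs B: payoffs [1, 0, 1] → best response X/Z (payoff 1)
  P2 vs C: payoffs [2, 2, 4] → best response Z (payoff 4)
Mutual best responses: (C,Z) → Nash equilibria.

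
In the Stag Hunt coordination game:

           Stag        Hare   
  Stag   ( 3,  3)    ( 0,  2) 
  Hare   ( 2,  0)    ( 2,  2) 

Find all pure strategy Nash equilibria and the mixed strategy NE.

Pure NE: (Stag, Stag) and (Hare, Hare); Mixed NE: p = 0.6667, q = 0.6667

Work:
Check pure NE:
(Stag, Stag): (3, 3) - no unilateral deviation beneficial
(Hare, Hare): (2, 2) - no unilateral deviation beneficial
Mixed NE: P1 plays Stag with p = 0.6667, P2 plays Stag with q = 0.6667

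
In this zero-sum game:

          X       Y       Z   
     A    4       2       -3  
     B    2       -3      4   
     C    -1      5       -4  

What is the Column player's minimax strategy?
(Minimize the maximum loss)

Column should play X or Z (all achieve the minimum), value = 4

Work:
Column player minimizes Row's maximum payoff:
Column X: max payoff to Row = 4
Column Y: max payoff to Row = 5
Column Z: max payoff to Row = 4
Minimum is 4, achieved by columns X, Z (tied).
Each of X or Z is a minimax strategy.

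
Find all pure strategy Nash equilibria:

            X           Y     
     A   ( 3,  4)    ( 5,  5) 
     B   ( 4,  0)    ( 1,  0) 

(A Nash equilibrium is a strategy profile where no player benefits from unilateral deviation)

Nash equilibrium: (A, Y), (B, X)

Work:
Best responses:
  P1 vs X: payoffs [3, 4] → best response B (payoff 4)
  P1 vs Y: payoffs [5, 1] → best response A (payoff 5)
  P2 vs A: payoffs [4, 5] → best response Y (payoff 5)
  P2 vs B: payoffs [0, 0] → best response X/Y (payoff 0)
Mutual best responses: (A,Y), (B,X) → Nash equilibria.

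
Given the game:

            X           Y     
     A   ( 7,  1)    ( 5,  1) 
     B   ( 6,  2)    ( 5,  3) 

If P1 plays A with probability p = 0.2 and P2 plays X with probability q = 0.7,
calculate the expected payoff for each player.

E[P1] = 5.84, E[P2] = 2.04

Work:
E[P1] = p·q·π₁(A,X) + p·(1-q)·π₁(A,Y) + (1-p)·q·π₁(B,X) + (1-p)·(1-q)·π₁(B,Y)
= 0.2·0.7·7 + 0.2·0.3·5 + 0.8·0.7·6 + 0.8·0.3·5
= 5.84

E[P2] = 2.04 (similar calculation)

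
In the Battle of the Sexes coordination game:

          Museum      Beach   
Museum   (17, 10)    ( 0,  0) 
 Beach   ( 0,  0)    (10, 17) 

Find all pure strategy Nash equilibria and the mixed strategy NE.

Pure NE: (Museum, Museum) and (Beach, Beach); Mixed NE: p = 0.6296, q = 0.3704

Work:
Check pure NE:
(Museum, Museum): (17, 10) - no unilateral deviation beneficial
(Beach, Beach): (10, 17) - no unilateral deviation beneficial
Mixed NE: P1 plays Museum with p = 0.6296, P2 plays Museum with q = 0.3704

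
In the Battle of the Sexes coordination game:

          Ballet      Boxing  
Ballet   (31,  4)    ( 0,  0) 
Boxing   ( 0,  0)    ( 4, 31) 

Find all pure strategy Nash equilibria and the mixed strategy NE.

Pure NE: (Ballet, Ballet) and (Boxing, Boxing); Mixed NE: p = 0.8857, q = 0.1143

Work:
Check pure NE:
(Ballet, Ballet): (31, 4) - no unilateral deviation beneficial
(Boxing, Boxing): (4, 31) - no unilateral deviation beneficial
Mixed NE: P1 plays Ballet with p = 0.8857, P2 plays Ballet with q = 0.1143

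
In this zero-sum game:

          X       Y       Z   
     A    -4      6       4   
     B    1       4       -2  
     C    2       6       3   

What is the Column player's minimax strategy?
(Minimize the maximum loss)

Column should play X, value = 2

Work:
Column player minimizes Row's maximum payoff:
Column X: max payoff to Row = 2
Column Y: max payoff to Row = 6
Column Z: max payoff to Row = 4
Minimum is 2, achieved by column X.
Minimax strategy: X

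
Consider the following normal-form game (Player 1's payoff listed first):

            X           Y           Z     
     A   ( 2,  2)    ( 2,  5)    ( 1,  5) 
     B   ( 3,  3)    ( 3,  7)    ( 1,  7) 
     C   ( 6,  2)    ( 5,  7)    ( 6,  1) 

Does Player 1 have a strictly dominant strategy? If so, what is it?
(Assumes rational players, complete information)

Yes, Player 1's strictly dominant strategy is C

Work:
A strategy strictly dominates another if it gives a strictly higher payoff against every opponent action. Compare each pair of P1's strategies column-by-column:
  A vs B: [2 vs 3, 2 vs 3, 1 vs 1] → A does not strictly dominate B (column X: 2 ≤ 3)
  A vs C: [2 vs 6, 2 vs 5, 1 vs 6] → A does not strictly dominate C (column X: 2 ≤ 6)
  B vs A: [3 vs 2, 3 vs 2, 1 vs 1] → B does not strictly dominate A (column Z: 1 ≤ 1)
  B vs C: [3 vs 6, 3 vs 5, 1 vs 6] → B does not strictly dominate C (column X: 3 ≤ 6)
  C vs A: [6 vs 2, 5 vs 2, 6 vs 1] → C strictly dominates A
  C vs B: [6 vs 3, 5 vs 3, 6 vs 1] → C strictly dominates B
C strictly dominates every other strategy → strictly dominant.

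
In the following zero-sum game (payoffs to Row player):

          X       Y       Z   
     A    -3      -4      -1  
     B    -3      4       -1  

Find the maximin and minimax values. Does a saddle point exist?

Maximin = -3, Minimax = -3, Saddle: True

Work:
Row minimums: [-4, -3] → maximin = -3
Column maximums: [-3, 4, -1] → minimax = -3
Saddle point exists! Game value = -3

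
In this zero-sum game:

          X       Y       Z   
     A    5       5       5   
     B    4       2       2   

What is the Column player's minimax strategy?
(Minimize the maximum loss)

Column should play X or Y or Z (all achieve the minimum), value = 5

Work:
Column player minimizes Row's maximum payoff:
Column X: max payoff to Row = 5
Column Y: max payoff to Row = 5
Column Z: max payoff to Row = 5
Minimum is 5, achieved by columns X, Y, Z (tied).
Each of X or Y or Z is a minimax strategy.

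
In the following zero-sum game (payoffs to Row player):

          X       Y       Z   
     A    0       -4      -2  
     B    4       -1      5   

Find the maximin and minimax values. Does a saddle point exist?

Maximin = -1, Minimax = -1, Saddle: True

Work:
Row minimums: [-4, -1] → maximin = -1
Column maximums: [4, -1, 5] → minimax = -1
Saddle point exists! Game value = -1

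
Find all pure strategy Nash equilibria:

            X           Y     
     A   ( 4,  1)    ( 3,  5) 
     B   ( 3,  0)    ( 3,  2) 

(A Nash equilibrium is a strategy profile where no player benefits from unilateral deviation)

Nash equilibrium: (A, Y), (B, Y)

Work:
Best responses:
  P1 vs X: payoffs [4, 3] → best response A (payoff 4)
  P1 vs Y: payoffs [3, 3] → best response A/B (payoff 3)
  P2 vs A: payoffs [1, 5] → best response Y (payoff 5)
  P2 vs B: payoffs [0, 2] → best response Y (payoff 2)
Mutual best responses: (A,Y), (B,Y) → Nash equilibria.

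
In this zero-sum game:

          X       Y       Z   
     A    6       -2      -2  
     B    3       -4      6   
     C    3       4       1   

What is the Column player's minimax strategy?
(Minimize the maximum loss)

Column should play Y, value = 4

Work:
Column player minimizes Row's maximum payoff:
Column X: max payoff to Row = 6
Column Y: max payoff to Row = 4
Column Z: max payoff to Row = 6
Minimum is 4, achieved by column Y.
Minimax strategy: Y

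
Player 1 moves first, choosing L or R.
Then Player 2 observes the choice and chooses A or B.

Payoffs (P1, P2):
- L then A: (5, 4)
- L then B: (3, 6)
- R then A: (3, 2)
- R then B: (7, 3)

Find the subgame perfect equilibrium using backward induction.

P1 plays R, P2 plays B after L and B after R; Payoff (7, 3)

Work:
Backward induction:
After L: P2 chooses B → P1 gets 3
After R: P2 chooses B → P1 gets 7
P1 chooses R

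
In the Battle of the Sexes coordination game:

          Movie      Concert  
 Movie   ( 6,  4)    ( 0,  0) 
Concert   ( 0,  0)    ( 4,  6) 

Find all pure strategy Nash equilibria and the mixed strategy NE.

Pure NE: (Movie, Movie) and (Concert, Concert); Mixed NE: p = 0.6, q = 0.4

Work:
Check pure NE:
(Movie, Movie): (6, 4) - no unilateral deviation beneficial
(Concert, Concert): (4, 6) - no unilateral deviation beneficial
Mixed NE: P1 plays Movie with p = 0.6, P2 plays Movie with q = 0.4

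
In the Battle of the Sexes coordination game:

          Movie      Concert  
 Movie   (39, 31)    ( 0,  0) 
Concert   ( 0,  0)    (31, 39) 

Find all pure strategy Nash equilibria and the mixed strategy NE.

Pure NE: (Movie, Movie) and (Concert, Concert); Mixed NE: p = 0.5571, q = 0.4429

Work:
Check pure NE:
(Movie, Movie): (39, 31) - no unilateral deviation beneficial
(Concert, Concert): (31, 39) - no unilateral deviation beneficial
Mixed NE: P1 plays Movie with p = 0.5571, P2 plays Movie with q = 0.4429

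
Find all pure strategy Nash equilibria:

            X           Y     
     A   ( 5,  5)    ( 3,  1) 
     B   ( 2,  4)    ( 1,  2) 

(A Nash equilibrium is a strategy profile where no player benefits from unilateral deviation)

Nash equilibrium: (A, X)

Work:
Best responses:
  P1 vs X: payoffs [5, 2] → best response A (payoff 5)
  P1 vs Y: payoffs [3, 1] → best response A (payoff 3)
  P2 vs A: payoffs [5, 1] → best response X (payoff 5)
  P2 vs B: payoffs [4, 2] → best response X (payoff 4)
Mutual best responses: (A,X) → Nash equilibria.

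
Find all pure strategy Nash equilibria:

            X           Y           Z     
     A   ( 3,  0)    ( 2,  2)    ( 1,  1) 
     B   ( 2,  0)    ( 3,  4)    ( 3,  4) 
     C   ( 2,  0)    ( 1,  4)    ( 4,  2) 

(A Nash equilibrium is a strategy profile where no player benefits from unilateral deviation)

Nash equilibrium: (B, Y)

Work:
Best responses:
  P1 vs X: payoffs [3, 2, 2] → best response A (payoff 3)
  P1 vs Y: payoffs [2, 3, 1] → best response B (payoff 3)
  P1 vs Z: payoffs [1, 3, 4] → best response C (payoff 4)
  P2 vs A: payoffs [0, 2, 1] → best response Y (payoff 2)
  P2 vs B: payoffs [0, 4, 4] → best response Y/Z (payoff 4)
  P2 vs C: payoffs [0, 4, 2] → best response Y (payoff 4)
Mutual best responses: (B,Y) → Nash equilibria.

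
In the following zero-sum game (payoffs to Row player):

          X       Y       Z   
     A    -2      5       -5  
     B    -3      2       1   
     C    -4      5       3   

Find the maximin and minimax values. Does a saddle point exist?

Maximin = -3, Minimax = -2, Saddle: False

Work:
Row minimums: [-5, -3, -4] → maximin = -3
Column maximums: [-2, 5, 3] → minimax = -2
No saddle point (maximin ≠ minimax). Mixed strategy needed.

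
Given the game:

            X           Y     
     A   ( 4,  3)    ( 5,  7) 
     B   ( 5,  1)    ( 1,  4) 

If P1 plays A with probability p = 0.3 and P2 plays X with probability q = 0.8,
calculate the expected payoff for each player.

E[P1] = 4.2, E[P2] = 2.26

Work:
E[P1] = p·q·π₁(A,X) + p·(1-q)·π₁(A,Y) + (1-p)·q·π₁(B,X) + (1-p)·(1-q)·π₁(B,Y)
= 0.3·0.8·4 + 0.3·0.2·5 + 0.7·0.8·5 + 0.7·0.2·1
= 4.2

E[P2] = 2.26 (similar calculation)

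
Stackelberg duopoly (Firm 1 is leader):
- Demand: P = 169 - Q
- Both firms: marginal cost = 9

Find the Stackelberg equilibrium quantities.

q₁* (leader) = 80.0, q₂* (follower) = 40.0

Work:
Follower's reaction: q₂ = (a - c - q₁)/2
Leader substitutes: π₁ = q₁·(a - q₁ - (a-c-q₁)/2 - c)
FOC: q₁* = (169 - 9)/2 = 80.00
Then: q₂* = (169 - 9 - 80.0)/2 = 40.00
Leader has first-mover advantage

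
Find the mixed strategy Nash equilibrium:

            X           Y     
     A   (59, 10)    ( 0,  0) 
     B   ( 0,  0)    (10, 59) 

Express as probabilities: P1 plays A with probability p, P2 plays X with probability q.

p = 0.8551, q = 0.1449

Work:
Find probabilities that make opponent indifferent:
P2 chooses q to make P1 indifferent between A and B
P1 chooses p to make P2 indifferent between X and Y
Mixed NE: P1 plays (A: 0.8551, B: 0.1449), P2 plays (X: 0.1449, Y: 0.8551)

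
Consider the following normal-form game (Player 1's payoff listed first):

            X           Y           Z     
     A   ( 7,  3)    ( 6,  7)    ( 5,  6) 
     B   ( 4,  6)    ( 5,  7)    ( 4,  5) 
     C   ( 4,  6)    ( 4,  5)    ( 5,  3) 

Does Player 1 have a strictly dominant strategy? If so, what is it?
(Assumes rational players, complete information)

No strictly dominant strategy exists for Player 1

Work:
A strategy strictly dominates another if it gives a strictly higher payoff against every opponent action. Compare each pair of P1's strategies column-by-column:
  A vs B: [7 vs 4, 6 vs 5, 5 vs 4] → A strictly dominates B
  A vs C: [7 vs 4, 6 vs 4, 5 vs 5] → A does not strictly dominate C (column Z: 5 ≤ 5)
  B vs A: [4 vs 7, 5 vs 6, 4 vs 5] → B does not strictly dominate A (column X: 4 ≤ 7)
  B vs C: [4 vs 4, 5 vs 4, 4 vs 5] → B does not strictly dominate C (column X: 4 ≤ 4)
  C vs A: [4 vs 7, 4 vs 6, 5 vs 5] → C does not strictly dominate A (column X: 4 ≤ 7)
  C vs B: [4 vs 4, 4 vs 5, 5 vs 4] → C does not strictly dominate B (column X: 4 ≤ 4)
No single strategy strictly dominates all others → no strictly dominant strategy.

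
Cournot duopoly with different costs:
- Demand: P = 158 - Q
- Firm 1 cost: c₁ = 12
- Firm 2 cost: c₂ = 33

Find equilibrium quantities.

q₁* = 55.67, q₂* = 34.67

Work:
Reaction: q₁ = (158 - 12 - q₂)/2
Reaction: q₂ = (158 - 33 - q₁)/2
Solve simultaneously:
q₁* = (158 - 2×12 + 33)/3 = 55.67
q₂* = (158 - 2×33 + 12)/3 = 34.67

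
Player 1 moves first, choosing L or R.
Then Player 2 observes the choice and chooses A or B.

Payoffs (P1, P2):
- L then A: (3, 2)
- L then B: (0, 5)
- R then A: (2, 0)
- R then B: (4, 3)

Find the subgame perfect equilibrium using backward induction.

P1 plays R, P2 plays B after L and B after R; Payoff (4, 3)

Work:
Backward induction:
After L: P2 chooses B → P1 gets 0
After R: P2 chooses B → P1 gets 4
P1 chooses R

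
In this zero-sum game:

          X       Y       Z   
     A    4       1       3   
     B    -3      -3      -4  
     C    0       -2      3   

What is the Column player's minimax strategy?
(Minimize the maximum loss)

Column should play Y, value = 1

Work:
Column player minimizes Row's maximum payoff:
Column X: max payoff to Row = 4
Column Y: max payoff to Row = 1
Column Z: max payoff to Row = 3
Minimum is 1, achieved by column Y.
Minimax strategy: Y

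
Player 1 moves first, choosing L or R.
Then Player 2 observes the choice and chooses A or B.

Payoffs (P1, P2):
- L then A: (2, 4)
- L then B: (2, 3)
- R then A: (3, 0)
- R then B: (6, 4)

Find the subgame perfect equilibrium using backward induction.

P1 plays R, P2 plays A after L and B after R; Payoff (6, 4)

Work:
Backward induction:
After L: P2 chooses A → P1 gets 2
After R: P2 chooses B → P1 gets 6
P1 chooses R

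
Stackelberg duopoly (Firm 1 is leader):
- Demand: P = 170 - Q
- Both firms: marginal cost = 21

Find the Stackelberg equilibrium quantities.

q₁* (leader) = 74.5, q₂* (follower) = 37.25

Work:
Follower's reaction: q₂ = (a - c - q₁)/2
Leader substitutes: π₁ = q₁·(a - q₁ - (a-c-q₁)/2 - c)
FOC: q₁* = (170 - 21)/2 = 74.50
Then: q₂* = (170 - 21 - 74.5)/2 = 37.25
Leader has first-mover advantage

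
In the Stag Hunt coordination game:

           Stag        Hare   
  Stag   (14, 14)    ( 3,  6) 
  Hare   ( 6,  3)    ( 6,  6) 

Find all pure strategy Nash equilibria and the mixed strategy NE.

Pure NE: (Stag, Stag) and (Hare, Hare); Mixed NE: p = 0.2727, q = 0.2727

Work:
Check pure NE:
(Stag, Stag): (14, 14) - no unilateral deviation beneficial
(Hare, Hare): (6, 6) - no unilateral deviation beneficial
Mixed NE: P1 plays Stag with p = 0.2727, P2 plays Stag with q = 0.2727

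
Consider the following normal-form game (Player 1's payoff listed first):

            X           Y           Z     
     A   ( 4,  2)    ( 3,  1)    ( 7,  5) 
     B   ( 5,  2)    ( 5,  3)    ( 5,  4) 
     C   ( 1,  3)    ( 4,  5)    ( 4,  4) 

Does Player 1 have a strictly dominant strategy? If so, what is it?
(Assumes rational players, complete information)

No strictly dominant strategy exists for Player 1

Work:
A strategy strictly dominates another if it gives a strictly higher payoff against every opponent action. Compare each pair of P1's strategies column-by-column:
  A vs B: [4 vs 5, 3 vs 5, 7 vs 5] → A does not strictly dominate B (column X: 4 ≤ 5)
  A vs C: [4 vs 1, 3 vs 4, 7 vs 4] → A does not strictly dominate C (column Y: 3 ≤ 4)
  B vs A: [5 vs 4, 5 vs 3, 5 vs 7] → B does not strictly dominate A (column Z: 5 ≤ 7)
  B vs C: [5 vs 1, 5 vs 4, 5 vs 4] → B strictly dominates C
  C vs A: [1 vs 4, 4 vs 3, 4 vs 7] → C does not strictly dominate A (column X: 1 ≤ 4)
  C vs B: [1 vs 5, 4 vs 5, 4 vs 5] → C does not strictly dominate B (column X: 1 ≤ 5)
No single strategy strictly dominates all others → no strictly dominant strategy.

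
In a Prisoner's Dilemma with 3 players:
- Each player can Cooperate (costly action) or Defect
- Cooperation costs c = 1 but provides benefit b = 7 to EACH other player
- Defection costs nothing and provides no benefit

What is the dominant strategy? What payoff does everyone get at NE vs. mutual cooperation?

Dominant: Defect; NE payoff = 0; Coop payoff = 13

Work:
Defect dominates (saves cost c = 1, benefit to others is external)
NE: All defect → everyone gets 0
If all cooperate: each receives (2)×7 - 1 = 13
Social dilemma: 13 > 0 but NE gives 0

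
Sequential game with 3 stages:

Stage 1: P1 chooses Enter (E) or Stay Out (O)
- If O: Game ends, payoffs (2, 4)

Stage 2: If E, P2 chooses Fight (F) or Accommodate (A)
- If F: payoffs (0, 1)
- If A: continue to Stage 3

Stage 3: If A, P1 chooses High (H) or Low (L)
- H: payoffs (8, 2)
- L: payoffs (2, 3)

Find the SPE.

SPE: (E, A, H); Outcome (8, 2)

Work:
Stage 3: P1 chooses H (8 vs 2)
Stage 2: P2: F->1, A->2 (anticipating H). Choose A
Stage 1: P1: O->2, E->8 (anticipating A, H). Choose E
SPE path: E -> A -> H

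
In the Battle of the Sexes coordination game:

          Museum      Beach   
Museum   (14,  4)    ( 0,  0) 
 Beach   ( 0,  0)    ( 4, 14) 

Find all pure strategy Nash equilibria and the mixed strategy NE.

Pure NE: (Museum, Museum) and (Beach, Beach); Mixed NE: p = 0.7778, q = 0.2222

Work:
Check pure NE:
(Museum, Museum): (14, 4) - no unilateral deviation beneficial
(Beach, Beach): (4, 14) - no unilateral deviation beneficial
Mixed NE: P1 plays Museum with p = 0.7778, P2 plays Museum with q = 0.2222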